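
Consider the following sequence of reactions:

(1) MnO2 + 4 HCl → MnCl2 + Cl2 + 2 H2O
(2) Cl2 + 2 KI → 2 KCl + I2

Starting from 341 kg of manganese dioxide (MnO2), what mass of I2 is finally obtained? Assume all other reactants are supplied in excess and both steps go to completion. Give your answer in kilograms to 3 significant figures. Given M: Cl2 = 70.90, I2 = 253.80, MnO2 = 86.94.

995 kg

341 kg = 341000 g.
n(MnO2) = 341000 / 86.94 = 3922 mol.
Step 1 gives a 1:1 ratio of MnO2 to Cl2, so n(Cl2) = 3922 mol.
In step 2 the Cl2:I2 ratio is 1:1, so n(I2) = 3922 mol.
Mass of I2 = 3922 × 253.80 = 995500 g = 995 kg.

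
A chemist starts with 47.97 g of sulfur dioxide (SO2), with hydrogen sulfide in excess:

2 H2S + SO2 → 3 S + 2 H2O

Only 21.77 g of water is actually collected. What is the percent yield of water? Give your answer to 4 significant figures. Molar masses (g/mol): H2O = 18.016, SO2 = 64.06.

80.68 %

n(SO2) = 47.970 g / 64.06 g/mol = 0.74883 mol.
From the equation the SO2:H2O mole ratio is 1:2, so n(H2O) = 0.74883 × 2/1 = 1.4977 mol.
Mass of H2O = 1.4977 mol × 18.016 g/mol = 26.982 g.
This is the theoretical yield. Percent yield = 21.77 g / 26.982 g × 100% = 80.684%.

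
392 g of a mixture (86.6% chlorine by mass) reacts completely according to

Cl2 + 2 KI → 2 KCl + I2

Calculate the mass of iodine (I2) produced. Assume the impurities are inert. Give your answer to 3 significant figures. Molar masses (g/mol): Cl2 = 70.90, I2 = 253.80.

1220 g

Mass of pure Cl2 = 392 g × 0.866 = 339.5 g.
n(Cl2) = 339.5 g / 70.90 g/mol = 4.788 mol.
From the equation the Cl2:I2 mole ratio is 1:1, so n(I2) = 4.788 × 1/1 = 4.788 mol.
Mass of I2 = 4.788 mol × 253.80 g/mol = 1215 g.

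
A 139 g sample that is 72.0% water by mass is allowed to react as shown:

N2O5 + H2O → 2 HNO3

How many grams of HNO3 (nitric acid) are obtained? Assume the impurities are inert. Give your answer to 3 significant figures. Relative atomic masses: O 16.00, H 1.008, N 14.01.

700 g

Mass of pure H2O = 139 g × 0.720 = 100.1 g.
M(H2O) = 2(1.008) + 16.00 = 18.016 g/mol.
M(HNO3) = 1.008 + 14.01 + 3(16.00) = 63.018 g/mol.
n(H2O) = 100.1 g / 18.016 g/mol = 5.555 mol.
From the equation the H2O:HNO3 mole ratio is 1:2, so n(HNO3) = 5.555 × 2/1 = 11.11 mol.
Mass of HNO3 = 11.11 mol × 63.018 g/mol = 700.1 g.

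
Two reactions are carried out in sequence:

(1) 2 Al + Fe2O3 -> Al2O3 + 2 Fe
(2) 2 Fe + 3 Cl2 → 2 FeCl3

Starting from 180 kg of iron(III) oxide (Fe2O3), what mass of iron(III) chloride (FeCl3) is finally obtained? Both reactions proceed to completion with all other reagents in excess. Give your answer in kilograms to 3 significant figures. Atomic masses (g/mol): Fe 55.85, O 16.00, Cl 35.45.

M(Fe2O3) = 2(55.85) + 3(16.00) = 159.70 g/mol.
M(FeCl3) = 55.85 + 3(35.45) = 162.20 g/mol.
180 kg = 180000 g.
n(Fe2O3) = 180000 / 159.70 = 1127 mol.
Step 1 gives a 1:2 ratio of Fe2O3 to Fe, so n(Fe) = 2254 mol.
In step 2 the Fe:FeCl3 ratio is 2:2, so n(FeCl3) = 2254 mol.
Mass of FeCl3 = 2254 × 162.20 = 365600 g = 366 kg.

366 kg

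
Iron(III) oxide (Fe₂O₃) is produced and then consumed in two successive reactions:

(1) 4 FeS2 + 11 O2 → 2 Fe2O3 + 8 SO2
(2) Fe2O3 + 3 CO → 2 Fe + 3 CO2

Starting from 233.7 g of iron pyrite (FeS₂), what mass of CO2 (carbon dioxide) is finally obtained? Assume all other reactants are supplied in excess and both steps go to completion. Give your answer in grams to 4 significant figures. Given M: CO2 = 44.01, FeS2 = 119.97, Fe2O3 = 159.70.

128.6 g

n(FeS2) = 233.70 / 119.97 = 1.9480 mol.
Step 1 gives a 4:2 ratio of FeS2 to Fe2O3, so n(Fe2O3) = 0.97399 mol.
In step 2 the Fe2O3:CO2 ratio is 1:3, so n(CO2) = 2.9220 mol.
Mass of CO2 = 2.9220 × 44.01 = 128.60 g.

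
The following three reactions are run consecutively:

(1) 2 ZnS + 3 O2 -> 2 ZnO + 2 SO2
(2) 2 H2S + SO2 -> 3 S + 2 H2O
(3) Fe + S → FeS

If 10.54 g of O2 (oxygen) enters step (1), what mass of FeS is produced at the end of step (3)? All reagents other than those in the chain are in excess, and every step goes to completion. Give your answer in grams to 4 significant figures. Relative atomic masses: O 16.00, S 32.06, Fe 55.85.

57.91 g

M(O2) = 2(16.00) = 32.00 g/mol.
M(FeS) = 55.85 + 32.06 = 87.91 g/mol.
n(O2) = 10.54 / 32.00 = 0.32937 mol.
Reaction (1): O2→SO2 ratio 3:2 ⇒ n(SO2) = 0.21958 mol.
Reaction (2): SO2→S ratio 1:3 ⇒ n(S) = 0.65875 mol.
Reaction (3): S→FeS ratio 1:1 ⇒ n(FeS) = 0.65875 mol.
Mass of FeS = 0.65875 × 87.91 = 57.911 g.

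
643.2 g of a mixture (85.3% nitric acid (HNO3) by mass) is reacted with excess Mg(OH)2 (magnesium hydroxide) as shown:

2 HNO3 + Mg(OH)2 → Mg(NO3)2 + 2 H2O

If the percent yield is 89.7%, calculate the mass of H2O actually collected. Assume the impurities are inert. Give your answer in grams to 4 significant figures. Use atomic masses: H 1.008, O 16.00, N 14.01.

Pure HNO3 available = 643.2 g × 0.853 = 548.65 g.
M(HNO3) = 1.008 + 14.01 + 3(16.00) = 63.018 g/mol.
M(H2O) = 2(1.008) + 16.00 = 18.016 g/mol.
n(HNO3) = 548.65 g / 63.018 g/mol = 8.7062 mol.
From the equation the HNO3:H2O mole ratio is 2:2, so n(H2O) = 8.7062 × 2/2 = 8.7062 mol.
Mass of H2O = 8.7062 mol × 18.016 g/mol = 156.85 g.
Actual mass collected = 156.85 g × 0.897 = 140.70 g.

140.7 g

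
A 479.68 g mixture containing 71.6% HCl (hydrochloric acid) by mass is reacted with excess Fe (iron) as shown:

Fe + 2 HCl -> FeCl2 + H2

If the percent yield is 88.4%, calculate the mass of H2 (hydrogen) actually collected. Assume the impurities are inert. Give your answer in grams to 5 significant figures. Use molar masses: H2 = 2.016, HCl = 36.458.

8.3943 g

Pure HCl available = 479.68 g × 0.716 = 343.451 g.
n(HCl) = 343.451 g / 36.458 g/mol = 9.42045 mol.
From the equation the HCl:H2 mole ratio is 2:1, so n(H2) = 9.42045 × 1/2 = 4.71023 mol.
Mass of H2 = 4.71023 mol × 2.016 g/mol = 9.49582 g.
Actual mass collected = 9.49582 g × 0.884 = 8.39430 g.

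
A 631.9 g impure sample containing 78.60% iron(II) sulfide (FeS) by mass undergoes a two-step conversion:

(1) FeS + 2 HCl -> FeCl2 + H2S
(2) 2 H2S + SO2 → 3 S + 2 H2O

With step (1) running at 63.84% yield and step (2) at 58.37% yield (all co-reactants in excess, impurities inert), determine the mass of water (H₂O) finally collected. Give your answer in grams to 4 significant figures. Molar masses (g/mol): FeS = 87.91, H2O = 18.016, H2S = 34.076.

Pure FeS = 631.9 × 0.7860 = 496.67 g.
n(FeS) = 496.67 / 87.91 = 5.6498 mol.
Step 1 (FeS:H2S = 1:1): theoretical n(H2S) = 5.6498 mol; at 63.84% yield, n(H2S) = 3.6068 mol.
Step 2 (H2S:H2O = 2:2): theoretical n(H2O) = 3.6068 mol, so theoretical mass = 3.6068 × 18.016 = 64.981 g.
At 58.37% yield, actual mass of H2O = 64.981 × 0.5837 = 37.929 g.

37.93 g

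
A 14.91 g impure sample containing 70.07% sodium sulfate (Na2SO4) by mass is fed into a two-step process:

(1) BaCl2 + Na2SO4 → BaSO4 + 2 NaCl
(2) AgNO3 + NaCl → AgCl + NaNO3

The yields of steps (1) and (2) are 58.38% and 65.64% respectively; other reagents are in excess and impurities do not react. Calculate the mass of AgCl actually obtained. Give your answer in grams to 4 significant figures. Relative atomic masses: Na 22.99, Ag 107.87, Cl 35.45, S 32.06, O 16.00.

8.079 g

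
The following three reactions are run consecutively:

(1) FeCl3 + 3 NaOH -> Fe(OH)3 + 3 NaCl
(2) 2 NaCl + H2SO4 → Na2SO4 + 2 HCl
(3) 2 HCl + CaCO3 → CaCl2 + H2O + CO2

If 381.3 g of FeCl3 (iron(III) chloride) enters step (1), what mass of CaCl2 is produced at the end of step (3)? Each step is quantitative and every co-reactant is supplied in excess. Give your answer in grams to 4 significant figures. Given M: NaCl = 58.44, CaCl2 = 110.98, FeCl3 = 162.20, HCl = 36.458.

391.3 g

n(FeCl3) = 381.3 / 162.20 = 2.3508 mol.
Reaction (1): FeCl3→NaCl ratio 1:3 ⇒ n(NaCl) = 7.0524 mol.
Reaction (2): NaCl→HCl ratio 2:2 ⇒ n(HCl) = 7.0524 mol.
Reaction (3): HCl→CaCl2 ratio 2:1 ⇒ n(CaCl2) = 3.5262 mol.
Mass of CaCl2 = 3.5262 × 110.98 = 391.34 g.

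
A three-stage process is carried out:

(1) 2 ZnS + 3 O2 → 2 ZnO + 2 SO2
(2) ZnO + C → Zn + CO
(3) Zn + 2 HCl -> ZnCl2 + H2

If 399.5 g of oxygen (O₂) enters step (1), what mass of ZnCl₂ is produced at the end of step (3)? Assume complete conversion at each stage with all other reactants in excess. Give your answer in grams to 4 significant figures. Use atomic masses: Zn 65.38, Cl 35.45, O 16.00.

M(O2) = 2(16.00) = 32.00 g/mol.
M(ZnCl2) = 65.38 + 2(35.45) = 136.28 g/mol.
n(O2) = 399.5 / 32.00 = 12.484 mol.
Reaction (1): O2→ZnO ratio 3:2 ⇒ n(ZnO) = 8.3229 mol.
Reaction (2): ZnO→Zn ratio 1:1 ⇒ n(Zn) = 8.3229 mol.
Reaction (3): Zn→ZnCl2 ratio 1:1 ⇒ n(ZnCl2) = 8.3229 mol.
Mass of ZnCl2 = 8.3229 × 136.28 = 1134.2 g.

1134 g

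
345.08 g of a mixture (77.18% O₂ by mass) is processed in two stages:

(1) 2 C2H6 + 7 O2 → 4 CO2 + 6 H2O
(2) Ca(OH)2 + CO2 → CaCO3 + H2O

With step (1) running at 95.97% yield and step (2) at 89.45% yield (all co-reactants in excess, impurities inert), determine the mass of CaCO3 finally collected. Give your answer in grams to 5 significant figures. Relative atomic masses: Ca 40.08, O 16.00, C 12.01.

408.64 g

Pure O2 = 345.08 × 0.7718 = 266.333 g.
M(O2) = 2(16.00) = 32.00 g/mol.
M(CaCO3) = 40.08 + 12.01 + 3(16.00) = 100.09 g/mol.
n(O2) = 266.333 / 32.00 = 8.32290 mol.
Step 1 (O2:CO2 = 7:4): theoretical n(CO2) = 4.75594 mol; at 95.97% yield, n(CO2) = 4.56428 mol.
Step 2 (CO2:CaCO3 = 1:1): theoretical n(CaCO3) = 4.56428 mol, so theoretical mass = 4.56428 × 100.09 = 456.839 g.
At 89.45% yield, actual mass of CaCO3 = 456.839 × 0.8945 = 408.642 g.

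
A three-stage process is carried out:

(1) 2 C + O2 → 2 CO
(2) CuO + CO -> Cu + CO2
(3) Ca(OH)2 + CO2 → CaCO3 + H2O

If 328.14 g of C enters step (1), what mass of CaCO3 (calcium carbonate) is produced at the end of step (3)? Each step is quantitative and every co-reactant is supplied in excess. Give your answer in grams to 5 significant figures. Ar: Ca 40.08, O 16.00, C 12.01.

M(C) = 12.01 g/mol.
M(CaCO3) = 40.08 + 12.01 + 3(16.00) = 100.09 g/mol.
n(C) = 328.14 / 12.01 = 27.3222 mol.
Reaction (1): C→CO ratio 2:2 ⇒ n(CO) = 27.3222 mol.
Reaction (2): CO→CO2 ratio 1:1 ⇒ n(CO2) = 27.3222 mol.
Reaction (3): CO2→CaCO3 ratio 1:1 ⇒ n(CaCO3) = 27.3222 mol.
Mass of CaCO3 = 27.3222 × 100.09 = 2734.68 g.

2734.7 g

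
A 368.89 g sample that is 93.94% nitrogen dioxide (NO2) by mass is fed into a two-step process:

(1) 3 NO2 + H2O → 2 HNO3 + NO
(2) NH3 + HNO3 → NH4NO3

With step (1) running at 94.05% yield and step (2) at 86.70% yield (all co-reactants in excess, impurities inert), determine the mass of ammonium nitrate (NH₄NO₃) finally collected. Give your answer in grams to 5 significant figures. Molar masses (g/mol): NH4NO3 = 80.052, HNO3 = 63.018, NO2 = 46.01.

327.76 g

Pure NO2 = 368.89 × 0.9394 = 346.535 g.
n(NO2) = 346.535 / 46.01 = 7.53174 mol.
Step 1 (NO2:HNO3 = 3:2): theoretical n(HNO3) = 5.02116 mol; at 94.05% yield, n(HNO3) = 4.72240 mol.
Step 2 (HNO3:NH4NO3 = 1:1): theoretical n(NH4NO3) = 4.72240 mol, so theoretical mass = 4.72240 × 80.052 = 378.038 g.
At 86.70% yield, actual mass of NH4NO3 = 378.038 × 0.8670 = 327.759 g.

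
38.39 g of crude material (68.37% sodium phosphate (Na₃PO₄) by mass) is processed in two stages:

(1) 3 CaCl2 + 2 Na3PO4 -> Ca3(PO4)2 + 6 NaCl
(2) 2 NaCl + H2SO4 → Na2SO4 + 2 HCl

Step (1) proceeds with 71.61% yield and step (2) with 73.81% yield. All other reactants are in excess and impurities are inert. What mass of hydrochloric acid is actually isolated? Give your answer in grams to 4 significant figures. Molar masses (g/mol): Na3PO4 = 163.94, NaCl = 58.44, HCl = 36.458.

9.256 g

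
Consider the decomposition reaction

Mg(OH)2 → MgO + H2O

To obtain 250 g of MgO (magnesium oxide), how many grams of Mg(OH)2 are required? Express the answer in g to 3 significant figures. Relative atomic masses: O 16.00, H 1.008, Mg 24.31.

362 g

M(MgO) = 24.31 + 16.00 = 40.31 g/mol.
M(Mg(OH)2) = 24.31 + 2(16.00) + 2(1.008) = 58.326 g/mol.
n(MgO) = 250.0 g / 40.31 g/mol = 6.202 mol.
From the equation the MgO:Mg(OH)2 mole ratio is 1:1, so n(Mg(OH)2) = 6.202 × 1/1 = 6.202 mol.
Mass of Mg(OH)2 = 6.202 mol × 58.326 g/mol = 361.7 g.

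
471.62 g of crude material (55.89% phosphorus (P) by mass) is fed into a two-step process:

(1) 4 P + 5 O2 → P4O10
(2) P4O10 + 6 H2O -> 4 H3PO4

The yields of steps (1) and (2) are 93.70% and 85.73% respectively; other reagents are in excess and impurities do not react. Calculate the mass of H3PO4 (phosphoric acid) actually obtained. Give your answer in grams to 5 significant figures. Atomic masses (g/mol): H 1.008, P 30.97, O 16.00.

669.97 g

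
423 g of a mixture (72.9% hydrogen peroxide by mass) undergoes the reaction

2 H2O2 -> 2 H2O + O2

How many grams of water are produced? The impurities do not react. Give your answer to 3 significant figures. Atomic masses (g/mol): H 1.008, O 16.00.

163 g

Mass of pure H2O2 = 423 g × 0.729 = 308.4 g.
M(H2O2) = 2(1.008) + 2(16.00) = 34.016 g/mol.
M(H2O) = 2(1.008) + 16.00 = 18.016 g/mol.
n(H2O2) = 308.4 g / 34.016 g/mol = 9.065 mol.
From the equation the H2O2:H2O mole ratio is 2:2, so n(H2O) = 9.065 × 2/2 = 9.065 mol.
Mass of H2O = 9.065 mol × 18.016 g/mol = 163.3 g.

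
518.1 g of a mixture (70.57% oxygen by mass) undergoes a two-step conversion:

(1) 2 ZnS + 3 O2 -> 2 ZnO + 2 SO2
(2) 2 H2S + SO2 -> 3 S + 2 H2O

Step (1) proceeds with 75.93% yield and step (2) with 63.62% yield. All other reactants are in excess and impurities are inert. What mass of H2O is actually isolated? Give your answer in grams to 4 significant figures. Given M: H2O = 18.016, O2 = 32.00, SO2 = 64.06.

Pure O2 = 518.1 × 0.7057 = 365.62 g.
n(O2) = 365.62 / 32.00 = 11.426 mol.
Step 1 (O2:SO2 = 3:2): theoretical n(SO2) = 7.6171 mol; at 75.93% yield, n(SO2) = 5.7837 mol.
Step 2 (SO2:H2O = 1:2): theoretical n(H2O) = 11.567 mol, so theoretical mass = 11.567 × 18.016 = 208.40 g.
At 63.62% yield, actual mass of H2O = 208.40 × 0.6362 = 132.58 g.

132.6 g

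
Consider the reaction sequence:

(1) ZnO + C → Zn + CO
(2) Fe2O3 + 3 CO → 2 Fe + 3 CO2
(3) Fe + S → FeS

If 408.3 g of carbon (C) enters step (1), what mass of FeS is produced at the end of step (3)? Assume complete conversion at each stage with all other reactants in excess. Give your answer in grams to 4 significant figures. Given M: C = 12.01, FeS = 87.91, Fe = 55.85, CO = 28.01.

1992 g

n(C) = 408.3 / 12.01 = 33.997 mol.
Reaction (1): C→CO ratio 1:1 ⇒ n(CO) = 33.997 mol.
Reaction (2): CO→Fe ratio 3:2 ⇒ n(Fe) = 22.664 mol.
Reaction (3): Fe→FeS ratio 1:1 ⇒ n(FeS) = 22.664 mol.
Mass of FeS = 22.664 × 87.91 = 1992.4 g.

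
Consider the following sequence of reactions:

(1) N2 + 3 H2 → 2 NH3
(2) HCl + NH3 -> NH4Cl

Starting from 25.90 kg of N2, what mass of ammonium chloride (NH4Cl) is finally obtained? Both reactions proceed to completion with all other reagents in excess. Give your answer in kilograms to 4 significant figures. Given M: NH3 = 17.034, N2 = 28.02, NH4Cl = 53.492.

25.90 kg = 25900 g.
n(N2) = 25900 / 28.02 = 924.34 mol.
Step 1 gives a 1:2 ratio of N2 to NH3, so n(NH3) = 1848.7 mol.
In step 2 the NH3:NH4Cl ratio is 1:1, so n(NH4Cl) = 1848.7 mol.
Mass of NH4Cl = 1848.7 × 53.492 = 98890 g = 98.89 kg.

98.89 kg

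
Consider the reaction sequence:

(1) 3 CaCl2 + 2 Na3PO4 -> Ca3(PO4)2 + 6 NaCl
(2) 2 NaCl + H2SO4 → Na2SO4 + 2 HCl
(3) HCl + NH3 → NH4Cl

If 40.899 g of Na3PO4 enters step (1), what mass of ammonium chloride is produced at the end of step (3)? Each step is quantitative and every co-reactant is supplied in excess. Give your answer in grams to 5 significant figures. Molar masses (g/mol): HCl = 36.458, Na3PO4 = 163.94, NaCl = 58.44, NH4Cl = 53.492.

40.035 g

n(Na3PO4) = 40.899 / 163.94 = 0.249475 mol.
Reaction (1): Na3PO4→NaCl ratio 2:6 ⇒ n(NaCl) = 0.748426 mol.
Reaction (2): NaCl→HCl ratio 2:2 ⇒ n(HCl) = 0.748426 mol.
Reaction (3): HCl→NH4Cl ratio 1:1 ⇒ n(NH4Cl) = 0.748426 mol.
Mass of NH4Cl = 0.748426 × 53.492 = 40.0348 g.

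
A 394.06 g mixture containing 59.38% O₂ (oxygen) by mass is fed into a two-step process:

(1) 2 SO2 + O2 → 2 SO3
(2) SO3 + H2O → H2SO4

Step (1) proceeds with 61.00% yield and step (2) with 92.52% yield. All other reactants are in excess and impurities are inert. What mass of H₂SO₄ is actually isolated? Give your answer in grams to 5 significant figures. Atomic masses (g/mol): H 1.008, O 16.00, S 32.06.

809.49 g

Pure O2 = 394.06 × 0.5938 = 233.993 g.
M(O2) = 2(16.00) = 32.00 g/mol.
M(H2SO4) = 2(1.008) + 32.06 + 4(16.00) = 98.076 g/mol.
n(O2) = 233.993 / 32.00 = 7.31228 mol.
Step 1 (O2:SO3 = 1:2): theoretical n(SO3) = 14.6246 mol; at 61.00% yield, n(SO3) = 8.92098 mol.
Step 2 (SO3:H2SO4 = 1:1): theoretical n(H2SO4) = 8.92098 mol, so theoretical mass = 8.92098 × 98.076 = 874.934 g.
At 92.52% yield, actual mass of H2SO4 = 874.934 × 0.9252 = 809.489 g.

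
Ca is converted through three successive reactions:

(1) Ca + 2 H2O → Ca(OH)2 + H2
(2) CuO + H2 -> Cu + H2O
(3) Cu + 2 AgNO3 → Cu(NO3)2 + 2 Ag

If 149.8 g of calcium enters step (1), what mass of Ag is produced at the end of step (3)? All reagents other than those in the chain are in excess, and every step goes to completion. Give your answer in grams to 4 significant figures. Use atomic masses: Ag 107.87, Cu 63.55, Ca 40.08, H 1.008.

806.3 g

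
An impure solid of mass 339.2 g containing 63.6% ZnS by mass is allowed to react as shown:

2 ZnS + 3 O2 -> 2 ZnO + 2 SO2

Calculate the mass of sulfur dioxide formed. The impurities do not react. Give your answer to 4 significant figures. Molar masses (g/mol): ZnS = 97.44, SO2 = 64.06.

Mass of pure ZnS = 339.2 g × 0.636 = 215.73 g.
n(ZnS) = 215.73 g / 97.44 g/mol = 2.2140 mol.
From the equation the ZnS:SO2 mole ratio is 2:2, so n(SO2) = 2.2140 × 2/2 = 2.2140 mol.
Mass of SO2 = 2.2140 mol × 64.06 g/mol = 141.83 g.

141.8 g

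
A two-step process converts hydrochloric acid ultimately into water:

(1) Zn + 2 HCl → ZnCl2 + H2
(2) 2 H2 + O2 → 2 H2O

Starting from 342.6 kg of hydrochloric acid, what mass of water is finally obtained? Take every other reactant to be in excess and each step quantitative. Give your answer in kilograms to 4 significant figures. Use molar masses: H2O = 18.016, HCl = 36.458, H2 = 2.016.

342.6 kg = 342600 g.
n(HCl) = 342600 / 36.458 = 9397.1 mol.
Step 1 gives a 2:1 ratio of HCl to H2, so n(H2) = 4698.6 mol.
In step 2 the H2:H2O ratio is 2:2, so n(H2O) = 4698.6 mol.
Mass of H2O = 4698.6 × 18.016 = 84649 g = 84.65 kg.

84.65 kg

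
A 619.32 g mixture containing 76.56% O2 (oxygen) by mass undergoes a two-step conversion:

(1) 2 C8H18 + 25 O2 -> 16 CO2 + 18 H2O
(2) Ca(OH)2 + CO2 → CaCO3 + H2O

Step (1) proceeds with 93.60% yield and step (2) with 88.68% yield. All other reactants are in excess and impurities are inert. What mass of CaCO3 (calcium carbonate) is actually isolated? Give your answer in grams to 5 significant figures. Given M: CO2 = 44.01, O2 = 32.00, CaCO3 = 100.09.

Pure O2 = 619.32 × 0.7656 = 474.151 g.
n(O2) = 474.151 / 32.00 = 14.8172 mol.
Step 1 (O2:CO2 = 25:16): theoretical n(CO2) = 9.48303 mol; at 93.60% yield, n(CO2) = 8.87611 mol.
Step 2 (CO2:CaCO3 = 1:1): theoretical n(CaCO3) = 8.87611 mol, so theoretical mass = 8.87611 × 100.09 = 888.410 g.
At 88.68% yield, actual mass of CaCO3 = 888.410 × 0.8868 = 787.842 g.

787.84 g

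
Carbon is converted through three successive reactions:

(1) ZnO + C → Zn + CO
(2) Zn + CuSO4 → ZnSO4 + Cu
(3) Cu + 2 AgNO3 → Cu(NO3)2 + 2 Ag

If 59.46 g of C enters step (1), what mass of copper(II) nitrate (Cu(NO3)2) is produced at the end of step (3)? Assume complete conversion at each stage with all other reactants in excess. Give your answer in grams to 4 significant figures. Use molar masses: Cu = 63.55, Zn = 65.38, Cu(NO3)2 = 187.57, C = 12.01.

928.6 g

n(C) = 59.46 / 12.01 = 4.9509 mol.
Reaction (1): C→Zn ratio 1:1 ⇒ n(Zn) = 4.9509 mol.
Reaction (2): Zn→Cu ratio 1:1 ⇒ n(Cu) = 4.9509 mol.
Reaction (3): Cu→Cu(NO3)2 ratio 1:1 ⇒ n(Cu(NO3)2) = 4.9509 mol.
Mass of Cu(NO3)2 = 4.9509 × 187.57 = 928.64 g.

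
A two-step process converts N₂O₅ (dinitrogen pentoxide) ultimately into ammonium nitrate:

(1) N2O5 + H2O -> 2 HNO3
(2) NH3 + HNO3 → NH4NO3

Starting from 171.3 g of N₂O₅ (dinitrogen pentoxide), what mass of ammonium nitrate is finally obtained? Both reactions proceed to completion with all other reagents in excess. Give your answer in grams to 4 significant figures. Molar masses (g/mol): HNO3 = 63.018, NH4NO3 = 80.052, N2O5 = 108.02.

253.9 g

n(N2O5) = 171.30 / 108.02 = 1.5858 mol.
Step 1 gives a 1:2 ratio of N2O5 to HNO3, so n(HNO3) = 3.1716 mol.
In step 2 the HNO3:NH4NO3 ratio is 1:1, so n(NH4NO3) = 3.1716 mol.
Mass of NH4NO3 = 3.1716 × 80.052 = 253.90 g.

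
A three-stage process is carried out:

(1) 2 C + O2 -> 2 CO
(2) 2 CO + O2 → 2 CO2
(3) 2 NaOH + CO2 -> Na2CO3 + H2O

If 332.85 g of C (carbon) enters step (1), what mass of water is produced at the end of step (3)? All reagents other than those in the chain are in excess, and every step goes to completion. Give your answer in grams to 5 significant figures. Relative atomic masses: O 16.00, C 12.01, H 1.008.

M(C) = 12.01 g/mol.
M(H2O) = 2(1.008) + 16.00 = 18.016 g/mol.
n(C) = 332.85 / 12.01 = 27.7144 mol.
Reaction (1): C→CO ratio 2:2 ⇒ n(CO) = 27.7144 mol.
Reaction (2): CO→CO2 ratio 2:2 ⇒ n(CO2) = 27.7144 mol.
Reaction (3): CO2→H2O ratio 1:1 ⇒ n(H2O) = 27.7144 mol.
Mass of H2O = 27.7144 × 18.016 = 499.303 g.

499.30 g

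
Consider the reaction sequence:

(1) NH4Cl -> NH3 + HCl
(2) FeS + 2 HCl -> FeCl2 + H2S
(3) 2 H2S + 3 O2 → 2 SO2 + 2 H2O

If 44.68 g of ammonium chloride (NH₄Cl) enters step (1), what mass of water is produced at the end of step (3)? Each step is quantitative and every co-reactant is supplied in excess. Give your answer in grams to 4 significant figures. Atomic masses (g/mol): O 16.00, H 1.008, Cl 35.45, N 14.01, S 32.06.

M(NH4Cl) = 14.01 + 4(1.008) + 35.45 = 53.492 g/mol.
M(H2O) = 2(1.008) + 16.00 = 18.016 g/mol.
n(NH4Cl) = 44.68 / 53.492 = 0.83527 mol.
Reaction (1): NH4Cl→HCl ratio 1:1 ⇒ n(HCl) = 0.83527 mol.
Reaction (2): HCl→H2S ratio 2:1 ⇒ n(H2S) = 0.41763 mol.
Reaction (3): H2S→H2O ratio 2:2 ⇒ n(H2O) = 0.41763 mol.
Mass of H2O = 0.41763 × 18.016 = 7.5241 g.

7.524 g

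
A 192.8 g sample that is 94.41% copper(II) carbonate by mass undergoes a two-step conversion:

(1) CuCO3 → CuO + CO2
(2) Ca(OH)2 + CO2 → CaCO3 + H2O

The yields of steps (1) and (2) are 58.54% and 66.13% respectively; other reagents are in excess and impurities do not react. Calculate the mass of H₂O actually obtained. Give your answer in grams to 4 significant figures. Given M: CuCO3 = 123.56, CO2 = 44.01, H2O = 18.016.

Pure CuCO3 = 192.8 × 0.9441 = 182.02 g.
n(CuCO3) = 182.02 / 123.56 = 1.4732 mol.
Step 1 (CuCO3:CO2 = 1:1): theoretical n(CO2) = 1.4732 mol; at 58.54% yield, n(CO2) = 0.86238 mol.
Step 2 (CO2:H2O = 1:1): theoretical n(H2O) = 0.86238 mol, so theoretical mass = 0.86238 × 18.016 = 15.537 g.
At 66.13% yield, actual mass of H2O = 15.537 × 0.6613 = 10.274 g.

10.27 g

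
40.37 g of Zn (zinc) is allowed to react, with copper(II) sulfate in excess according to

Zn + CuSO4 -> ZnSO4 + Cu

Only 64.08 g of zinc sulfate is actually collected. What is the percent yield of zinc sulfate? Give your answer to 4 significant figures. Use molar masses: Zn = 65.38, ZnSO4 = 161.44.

n(Zn) = 40.370 g / 65.38 g/mol = 0.61747 mol.
From the equation the Zn:ZnSO4 mole ratio is 1:1, so n(ZnSO4) = 0.61747 × 1/1 = 0.61747 mol.
Mass of ZnSO4 = 0.61747 mol × 161.44 g/mol = 99.684 g.
This is the theoretical yield. Percent yield = 64.08 g / 99.684 g × 100% = 64.283%.

64.28 %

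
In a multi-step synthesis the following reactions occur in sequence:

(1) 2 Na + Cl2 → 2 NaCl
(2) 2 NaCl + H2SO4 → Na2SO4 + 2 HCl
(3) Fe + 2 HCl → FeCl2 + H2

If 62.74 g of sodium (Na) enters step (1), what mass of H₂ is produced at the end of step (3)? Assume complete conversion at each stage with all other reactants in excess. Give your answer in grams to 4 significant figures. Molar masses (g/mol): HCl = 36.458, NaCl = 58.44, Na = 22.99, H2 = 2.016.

2.751 g

n(Na) = 62.74 / 22.99 = 2.7290 mol.
Reaction (1): Na→NaCl ratio 2:2 ⇒ n(NaCl) = 2.7290 mol.
Reaction (2): NaCl→HCl ratio 2:2 ⇒ n(HCl) = 2.7290 mol.
Reaction (3): HCl→H2 ratio 2:1 ⇒ n(H2) = 1.3645 mol.
Mass of H2 = 1.3645 × 2.016 = 2.7508 g.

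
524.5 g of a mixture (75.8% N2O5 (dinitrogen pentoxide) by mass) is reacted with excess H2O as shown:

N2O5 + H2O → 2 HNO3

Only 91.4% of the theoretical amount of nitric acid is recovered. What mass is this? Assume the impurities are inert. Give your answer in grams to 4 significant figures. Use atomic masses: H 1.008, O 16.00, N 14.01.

424.0 g

Pure N2O5 available = 524.5 g × 0.758 = 397.57 g.
M(N2O5) = 2(14.01) + 5(16.00) = 108.02 g/mol.
M(HNO3) = 1.008 + 14.01 + 3(16.00) = 63.018 g/mol.
n(N2O5) = 397.57 g / 108.02 g/mol = 3.6805 mol.
From the equation the N2O5:HNO3 mole ratio is 1:2, so n(HNO3) = 3.6805 × 2/1 = 7.3611 mol.
Mass of HNO3 = 7.3611 mol × 63.018 g/mol = 463.88 g.
Actual mass collected = 463.88 g × 0.914 = 423.99 g.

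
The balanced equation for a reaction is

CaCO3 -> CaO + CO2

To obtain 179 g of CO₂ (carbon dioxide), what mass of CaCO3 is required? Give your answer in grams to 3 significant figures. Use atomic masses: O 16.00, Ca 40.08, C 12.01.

407 g

M(CO2) = 12.01 + 2(16.00) = 44.01 g/mol.
M(CaCO3) = 40.08 + 12.01 + 3(16.00) = 100.09 g/mol.
n(CO2) = 179.0 g / 44.01 g/mol = 4.067 mol.
From the equation the CO2:CaCO3 mole ratio is 1:1, so n(CaCO3) = 4.067 × 1/1 = 4.067 mol.
Mass of CaCO3 = 4.067 mol × 100.09 g/mol = 407.1 g.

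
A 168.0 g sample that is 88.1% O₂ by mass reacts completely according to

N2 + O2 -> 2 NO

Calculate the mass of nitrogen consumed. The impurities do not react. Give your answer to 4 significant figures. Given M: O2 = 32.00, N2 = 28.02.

Mass of pure O2 = 168.0 g × 0.881 = 148.01 g.
n(O2) = 148.01 g / 32.00 g/mol = 4.6252 mol.
From the equation the O2:N2 mole ratio is 1:1, so n(N2) = 4.6252 × 1/1 = 4.6252 mol.
Mass of N2 = 4.6252 mol × 28.02 g/mol = 129.60 g.

129.6 g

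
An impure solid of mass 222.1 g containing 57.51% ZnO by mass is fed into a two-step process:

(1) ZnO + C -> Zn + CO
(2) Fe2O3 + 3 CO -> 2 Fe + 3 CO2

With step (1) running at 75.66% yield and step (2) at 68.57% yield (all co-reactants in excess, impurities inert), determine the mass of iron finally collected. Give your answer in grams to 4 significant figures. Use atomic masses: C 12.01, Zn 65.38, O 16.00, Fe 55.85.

Pure ZnO = 222.1 × 0.5751 = 127.73 g.
M(ZnO) = 65.38 + 16.00 = 81.38 g/mol.
M(Fe) = 55.85 g/mol.
n(ZnO) = 127.73 / 81.38 = 1.5695 mol.
Step 1 (ZnO:CO = 1:1): theoretical n(CO) = 1.5695 mol; at 75.66% yield, n(CO) = 1.1875 mol.
Step 2 (CO:Fe = 3:2): theoretical n(Fe) = 0.79168 mol, so theoretical mass = 0.79168 × 55.85 = 44.215 g.
At 68.57% yield, actual mass of Fe = 44.215 × 0.6857 = 30.318 g.

30.32 g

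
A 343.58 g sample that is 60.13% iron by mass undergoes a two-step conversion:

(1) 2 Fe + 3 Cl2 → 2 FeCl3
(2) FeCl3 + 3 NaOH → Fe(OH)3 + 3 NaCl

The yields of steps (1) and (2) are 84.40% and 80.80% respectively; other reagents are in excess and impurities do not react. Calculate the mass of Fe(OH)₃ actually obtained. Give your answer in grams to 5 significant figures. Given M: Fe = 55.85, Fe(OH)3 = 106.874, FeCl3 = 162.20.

269.60 g

Pure Fe = 343.58 × 0.6013 = 206.595 g.
n(Fe) = 206.595 / 55.85 = 3.69910 mol.
Step 1 (Fe:FeCl3 = 2:2): theoretical n(FeCl3) = 3.69910 mol; at 84.40% yield, n(FeCl3) = 3.12204 mol.
Step 2 (FeCl3:Fe(OH)3 = 1:1): theoretical n(Fe(OH)3) = 3.12204 mol, so theoretical mass = 3.12204 × 106.874 = 333.665 g.
At 80.80% yield, actual mass of Fe(OH)3 = 333.665 × 0.8080 = 269.601 g.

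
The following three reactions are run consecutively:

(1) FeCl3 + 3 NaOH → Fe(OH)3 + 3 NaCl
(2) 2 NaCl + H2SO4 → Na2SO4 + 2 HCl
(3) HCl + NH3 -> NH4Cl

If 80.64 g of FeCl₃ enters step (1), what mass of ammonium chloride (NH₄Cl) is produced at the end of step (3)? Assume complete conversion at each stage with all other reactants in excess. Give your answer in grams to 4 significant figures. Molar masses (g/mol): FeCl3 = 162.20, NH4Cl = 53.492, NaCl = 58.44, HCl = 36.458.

79.78 g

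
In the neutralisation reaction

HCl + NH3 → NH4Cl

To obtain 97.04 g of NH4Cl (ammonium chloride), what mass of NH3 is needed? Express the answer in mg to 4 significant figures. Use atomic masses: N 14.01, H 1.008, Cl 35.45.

30900 mg

M(NH4Cl) = 14.01 + 4(1.008) + 35.45 = 53.492 g/mol.
M(NH3) = 14.01 + 3(1.008) = 17.034 g/mol.
n(NH4Cl) = 97.040 g / 53.492 g/mol = 1.8141 mol.
From the equation the NH4Cl:NH3 mole ratio is 1:1, so n(NH3) = 1.8141 × 1/1 = 1.8141 mol.
Mass of NH3 = 1.8141 mol × 17.034 g/mol = 30.901 g.
Converting to mg: 30.901 g = 30900 mg.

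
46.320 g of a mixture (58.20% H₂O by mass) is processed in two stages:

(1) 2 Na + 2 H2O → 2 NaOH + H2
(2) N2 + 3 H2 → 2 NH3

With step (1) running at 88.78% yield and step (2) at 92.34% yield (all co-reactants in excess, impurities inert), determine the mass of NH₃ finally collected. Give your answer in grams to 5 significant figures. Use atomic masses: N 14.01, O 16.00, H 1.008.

Pure H2O = 46.320 × 0.5820 = 26.9582 g.
M(H2O) = 2(1.008) + 16.00 = 18.016 g/mol.
M(NH3) = 14.01 + 3(1.008) = 17.034 g/mol.
n(H2O) = 26.9582 / 18.016 = 1.49635 mol.
Step 1 (H2O:H2 = 2:1): theoretical n(H2) = 0.748175 mol; at 88.78% yield, n(H2) = 0.664230 mol.
Step 2 (H2:NH3 = 3:2): theoretical n(NH3) = 0.442820 mol, so theoretical mass = 0.442820 × 17.034 = 7.54299 g.
At 92.34% yield, actual mass of NH3 = 7.54299 × 0.9234 = 6.96520 g.

6.9652 g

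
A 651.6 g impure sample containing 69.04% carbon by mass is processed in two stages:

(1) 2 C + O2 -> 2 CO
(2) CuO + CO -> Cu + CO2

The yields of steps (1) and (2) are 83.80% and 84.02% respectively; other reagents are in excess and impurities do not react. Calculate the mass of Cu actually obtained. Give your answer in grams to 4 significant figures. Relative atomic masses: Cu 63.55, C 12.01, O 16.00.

1676 g

Pure C = 651.6 × 0.6904 = 449.86 g.
M(C) = 12.01 g/mol.
M(Cu) = 63.55 g/mol.
n(C) = 449.86 / 12.01 = 37.458 mol.
Step 1 (C:CO = 2:2): theoretical n(CO) = 37.458 mol; at 83.80% yield, n(CO) = 31.389 mol.
Step 2 (CO:Cu = 1:1): theoretical n(Cu) = 31.389 mol, so theoretical mass = 31.389 × 63.55 = 1994.8 g.
At 84.02% yield, actual mass of Cu = 1994.8 × 0.8402 = 1676.0 g.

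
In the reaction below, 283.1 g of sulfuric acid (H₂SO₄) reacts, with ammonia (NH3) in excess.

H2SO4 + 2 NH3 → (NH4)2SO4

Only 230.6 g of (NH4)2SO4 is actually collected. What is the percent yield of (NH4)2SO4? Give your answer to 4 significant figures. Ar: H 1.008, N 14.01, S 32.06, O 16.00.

60.46 %

M(H2SO4) = 2(1.008) + 32.06 + 4(16.00) = 98.076 g/mol.
M((NH4)2SO4) = 2(14.01) + 8(1.008) + 32.06 + 4(16.00) = 132.144 g/mol.
n(H2SO4) = 283.10 g / 98.076 g/mol = 2.8865 mol.
From the equation the H2SO4:(NH4)2SO4 mole ratio is 1:1, so n((NH4)2SO4) = 2.8865 × 1/1 = 2.8865 mol.
Mass of (NH4)2SO4 = 2.8865 mol × 132.144 g/mol = 381.44 g.
This is the theoretical yield. Percent yield = 230.6 g / 381.44 g × 100% = 60.455%.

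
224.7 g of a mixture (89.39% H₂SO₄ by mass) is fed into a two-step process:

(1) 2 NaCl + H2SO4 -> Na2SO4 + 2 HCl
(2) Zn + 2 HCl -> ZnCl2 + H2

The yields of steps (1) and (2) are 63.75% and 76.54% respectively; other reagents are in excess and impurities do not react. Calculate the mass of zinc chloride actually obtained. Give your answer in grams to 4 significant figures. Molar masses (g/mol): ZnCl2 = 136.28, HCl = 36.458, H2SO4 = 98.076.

Pure H2SO4 = 224.7 × 0.8939 = 200.86 g.
n(H2SO4) = 200.86 / 98.076 = 2.0480 mol.
Step 1 (H2SO4:HCl = 1:2): theoretical n(HCl) = 4.0960 mol; at 63.75% yield, n(HCl) = 2.6112 mol.
Step 2 (HCl:ZnCl2 = 2:1): theoretical n(ZnCl2) = 1.3056 mol, so theoretical mass = 1.3056 × 136.28 = 177.93 g.
At 76.54% yield, actual mass of ZnCl2 = 177.93 × 0.7654 = 136.19 g.

136.2 g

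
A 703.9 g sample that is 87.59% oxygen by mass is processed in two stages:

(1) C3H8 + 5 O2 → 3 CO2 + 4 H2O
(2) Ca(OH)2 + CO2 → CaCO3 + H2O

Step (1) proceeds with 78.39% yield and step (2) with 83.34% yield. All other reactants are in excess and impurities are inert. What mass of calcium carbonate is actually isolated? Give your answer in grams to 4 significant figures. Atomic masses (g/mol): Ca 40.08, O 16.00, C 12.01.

Pure O2 = 703.9 × 0.8759 = 616.55 g.
M(O2) = 2(16.00) = 32.00 g/mol.
M(CaCO3) = 40.08 + 12.01 + 3(16.00) = 100.09 g/mol.
n(O2) = 616.55 / 32.00 = 19.267 mol.
Step 1 (O2:CO2 = 5:3): theoretical n(CO2) = 11.560 mol; at 78.39% yield, n(CO2) = 9.0621 mol.
Step 2 (CO2:CaCO3 = 1:1): theoretical n(CaCO3) = 9.0621 mol, so theoretical mass = 9.0621 × 100.09 = 907.02 g.
At 83.34% yield, actual mass of CaCO3 = 907.02 × 0.8334 = 755.91 g.

755.9 g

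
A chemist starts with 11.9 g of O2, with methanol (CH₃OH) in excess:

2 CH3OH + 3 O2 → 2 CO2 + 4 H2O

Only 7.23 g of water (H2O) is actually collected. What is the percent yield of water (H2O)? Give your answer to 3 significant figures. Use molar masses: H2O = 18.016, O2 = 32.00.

80.9 %

n(O2) = 11.90 g / 32.00 g/mol = 0.3719 mol.
From the equation the O2:H2O mole ratio is 3:4, so n(H2O) = 0.3719 × 4/3 = 0.4958 mol.
Mass of H2O = 0.4958 mol × 18.016 g/mol = 8.933 g.
This is the theoretical yield. Percent yield = 7.23 g / 8.933 g × 100% = 80.94%.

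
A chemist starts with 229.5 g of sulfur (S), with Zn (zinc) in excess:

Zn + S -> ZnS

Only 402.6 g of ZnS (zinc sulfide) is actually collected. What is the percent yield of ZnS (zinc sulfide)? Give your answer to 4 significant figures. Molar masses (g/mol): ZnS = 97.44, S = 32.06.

57.72 %

n(S) = 229.50 g / 32.06 g/mol = 7.1585 mol.
From the equation the S:ZnS mole ratio is 1:1, so n(ZnS) = 7.1585 × 1/1 = 7.1585 mol.
Mass of ZnS = 7.1585 mol × 97.44 g/mol = 697.52 g.
This is the theoretical yield. Percent yield = 402.6 g / 697.52 g × 100% = 57.719%.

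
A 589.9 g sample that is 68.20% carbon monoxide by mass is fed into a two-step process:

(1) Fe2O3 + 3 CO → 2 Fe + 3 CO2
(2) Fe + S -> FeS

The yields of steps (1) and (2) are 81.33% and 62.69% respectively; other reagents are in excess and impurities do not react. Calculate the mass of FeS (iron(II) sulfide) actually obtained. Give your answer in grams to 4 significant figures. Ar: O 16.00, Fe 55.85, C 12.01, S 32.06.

Pure CO = 589.9 × 0.6820 = 402.31 g.
M(CO) = 12.01 + 16.00 = 28.01 g/mol.
M(FeS) = 55.85 + 32.06 = 87.91 g/mol.
n(CO) = 402.31 / 28.01 = 14.363 mol.
Step 1 (CO:Fe = 3:2): theoretical n(Fe) = 9.5754 mol; at 81.33% yield, n(Fe) = 7.7877 mol.
Step 2 (Fe:FeS = 1:1): theoretical n(FeS) = 7.7877 mol, so theoretical mass = 7.7877 × 87.91 = 684.62 g.
At 62.69% yield, actual mass of FeS = 684.62 × 0.6269 = 429.19 g.

429.2 g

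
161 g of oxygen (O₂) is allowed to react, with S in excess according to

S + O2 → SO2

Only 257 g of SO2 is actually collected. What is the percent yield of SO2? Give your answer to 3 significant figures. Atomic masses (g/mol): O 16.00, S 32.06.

79.7 %

M(O2) = 2(16.00) = 32.00 g/mol.
M(SO2) = 32.06 + 2(16.00) = 64.06 g/mol.
n(O2) = 161.0 g / 32.00 g/mol = 5.031 mol.
From the equation the O2:SO2 mole ratio is 1:1, so n(SO2) = 5.031 × 1/1 = 5.031 mol.
Mass of SO2 = 5.031 mol × 64.06 g/mol = 322.3 g.
This is the theoretical yield. Percent yield = 257 g / 322.3 g × 100% = 79.74%.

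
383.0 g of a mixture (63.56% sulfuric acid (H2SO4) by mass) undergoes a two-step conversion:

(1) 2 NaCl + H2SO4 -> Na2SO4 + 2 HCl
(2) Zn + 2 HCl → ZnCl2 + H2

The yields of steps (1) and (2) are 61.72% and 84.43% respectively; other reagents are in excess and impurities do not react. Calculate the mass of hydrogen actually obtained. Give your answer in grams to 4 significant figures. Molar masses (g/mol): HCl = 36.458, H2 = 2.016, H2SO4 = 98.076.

Pure H2SO4 = 383.0 × 0.6356 = 243.43 g.
n(H2SO4) = 243.43 / 98.076 = 2.4821 mol.
Step 1 (H2SO4:HCl = 1:2): theoretical n(HCl) = 4.9642 mol; at 61.72% yield, n(HCl) = 3.0639 mol.
Step 2 (HCl:H2 = 2:1): theoretical n(H2) = 1.5320 mol, so theoretical mass = 1.5320 × 2.016 = 3.0884 g.
At 84.43% yield, actual mass of H2 = 3.0884 × 0.8443 = 2.6076 g.

2.608 g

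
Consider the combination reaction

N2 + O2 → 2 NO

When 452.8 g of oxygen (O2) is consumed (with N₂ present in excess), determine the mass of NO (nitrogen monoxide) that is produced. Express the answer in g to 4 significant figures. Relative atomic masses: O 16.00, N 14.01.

849.3 g

M(O2) = 2(16.00) = 32.00 g/mol.
M(NO) = 14.01 + 16.00 = 30.01 g/mol.
n(O2) = 452.80 g / 32.00 g/mol = 14.150 mol.
From the equation the O2:NO mole ratio is 1:2, so n(NO) = 14.150 × 2/1 = 28.300 mol.
Mass of NO = 28.300 mol × 30.01 g/mol = 849.28 g.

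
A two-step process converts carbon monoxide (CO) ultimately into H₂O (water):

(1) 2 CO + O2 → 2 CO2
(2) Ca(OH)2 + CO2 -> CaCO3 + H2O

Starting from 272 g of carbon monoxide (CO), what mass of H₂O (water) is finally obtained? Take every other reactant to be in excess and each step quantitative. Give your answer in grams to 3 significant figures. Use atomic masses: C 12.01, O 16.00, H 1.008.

175 g

M(CO) = 12.01 + 16.00 = 28.01 g/mol.
M(H2O) = 2(1.008) + 16.00 = 18.016 g/mol.
n(CO) = 272.0 / 28.01 = 9.711 mol.
Step 1 gives a 2:2 ratio of CO to CO2, so n(CO2) = 9.711 mol.
In step 2 the CO2:H2O ratio is 1:1, so n(H2O) = 9.711 mol.
Mass of H2O = 9.711 × 18.016 = 175.0 g.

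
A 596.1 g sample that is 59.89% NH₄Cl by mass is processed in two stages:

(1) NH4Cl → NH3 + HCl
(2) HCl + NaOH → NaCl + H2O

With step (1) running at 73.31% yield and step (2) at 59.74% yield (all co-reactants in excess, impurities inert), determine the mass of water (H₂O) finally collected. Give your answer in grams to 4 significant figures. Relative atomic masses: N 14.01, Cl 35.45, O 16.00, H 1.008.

Pure NH4Cl = 596.1 × 0.5989 = 357.00 g.
M(NH4Cl) = 14.01 + 4(1.008) + 35.45 = 53.492 g/mol.
M(H2O) = 2(1.008) + 16.00 = 18.016 g/mol.
n(NH4Cl) = 357.00 / 53.492 = 6.6740 mol.
Step 1 (NH4Cl:HCl = 1:1): theoretical n(HCl) = 6.6740 mol; at 73.31% yield, n(HCl) = 4.8927 mol.
Step 2 (HCl:H2O = 1:1): theoretical n(H2O) = 4.8927 mol, so theoretical mass = 4.8927 × 18.016 = 88.147 g.
At 59.74% yield, actual mass of H2O = 88.147 × 0.5974 = 52.659 g.

52.66 g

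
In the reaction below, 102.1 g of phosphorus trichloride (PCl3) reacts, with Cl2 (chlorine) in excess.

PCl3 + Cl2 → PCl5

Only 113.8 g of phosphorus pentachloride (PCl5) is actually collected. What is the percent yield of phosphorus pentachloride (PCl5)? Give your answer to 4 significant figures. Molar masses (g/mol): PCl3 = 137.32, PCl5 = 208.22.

73.51 %

n(PCl3) = 102.10 g / 137.32 g/mol = 0.74352 mol.
From the equation the PCl3:PCl5 mole ratio is 1:1, so n(PCl5) = 0.74352 × 1/1 = 0.74352 mol.
Mass of PCl5 = 0.74352 mol × 208.22 g/mol = 154.82 g.
This is the theoretical yield. Percent yield = 113.8 g / 154.82 g × 100% = 73.507%.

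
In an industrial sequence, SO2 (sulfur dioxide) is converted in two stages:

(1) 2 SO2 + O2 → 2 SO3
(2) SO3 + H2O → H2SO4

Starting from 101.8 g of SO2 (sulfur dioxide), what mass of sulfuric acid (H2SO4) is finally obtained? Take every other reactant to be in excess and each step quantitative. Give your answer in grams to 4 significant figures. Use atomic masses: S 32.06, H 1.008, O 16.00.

155.9 g

M(SO2) = 32.06 + 2(16.00) = 64.06 g/mol.
M(H2SO4) = 2(1.008) + 32.06 + 4(16.00) = 98.076 g/mol.
n(SO2) = 101.80 / 64.06 = 1.5891 mol.
Step 1 gives a 2:2 ratio of SO2 to SO3, so n(SO3) = 1.5891 mol.
In step 2 the SO3:H2SO4 ratio is 1:1, so n(H2SO4) = 1.5891 mol.
Mass of H2SO4 = 1.5891 × 98.076 = 155.86 g.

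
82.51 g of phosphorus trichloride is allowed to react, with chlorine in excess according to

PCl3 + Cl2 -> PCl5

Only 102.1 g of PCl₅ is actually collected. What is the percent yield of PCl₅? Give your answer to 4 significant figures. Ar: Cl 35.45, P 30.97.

M(PCl3) = 30.97 + 3(35.45) = 137.32 g/mol.
M(PCl5) = 30.97 + 5(35.45) = 208.22 g/mol.
n(PCl3) = 82.510 g / 137.32 g/mol = 0.60086 mol.
From the equation the PCl3:PCl5 mole ratio is 1:1, so n(PCl5) = 0.60086 × 1/1 = 0.60086 mol.
Mass of PCl5 = 0.60086 mol × 208.22 g/mol = 125.11 g.
This is the theoretical yield. Percent yield = 102.1 g / 125.11 g × 100% = 81.608%.

81.61 %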